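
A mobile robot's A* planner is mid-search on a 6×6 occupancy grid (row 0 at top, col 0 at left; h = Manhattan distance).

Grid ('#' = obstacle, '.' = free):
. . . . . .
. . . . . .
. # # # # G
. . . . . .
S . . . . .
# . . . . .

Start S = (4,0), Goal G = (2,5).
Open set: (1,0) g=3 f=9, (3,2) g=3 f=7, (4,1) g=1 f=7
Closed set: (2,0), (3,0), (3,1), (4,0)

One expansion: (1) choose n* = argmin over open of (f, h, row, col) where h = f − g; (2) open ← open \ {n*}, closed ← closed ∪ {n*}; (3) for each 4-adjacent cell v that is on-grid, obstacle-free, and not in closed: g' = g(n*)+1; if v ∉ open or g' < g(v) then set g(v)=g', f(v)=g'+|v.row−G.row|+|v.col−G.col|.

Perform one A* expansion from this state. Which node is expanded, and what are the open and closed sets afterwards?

expanded=(3,2); open=[(1,0) g=3 f=9, (3,3) g=4 f=7, (4,1) g=1 f=7, (4,2) g=4 f=9]; closed=[(2,0), (3,0), (3,1), (3,2), (4,0)]

step 1: expand (3,2) (f=7, h=4) → closed; open now [(1,0) g=3 f=9, (3,3) g=4 f=7, (4,1) g=1 f=7, (4,2) g=4 f=9]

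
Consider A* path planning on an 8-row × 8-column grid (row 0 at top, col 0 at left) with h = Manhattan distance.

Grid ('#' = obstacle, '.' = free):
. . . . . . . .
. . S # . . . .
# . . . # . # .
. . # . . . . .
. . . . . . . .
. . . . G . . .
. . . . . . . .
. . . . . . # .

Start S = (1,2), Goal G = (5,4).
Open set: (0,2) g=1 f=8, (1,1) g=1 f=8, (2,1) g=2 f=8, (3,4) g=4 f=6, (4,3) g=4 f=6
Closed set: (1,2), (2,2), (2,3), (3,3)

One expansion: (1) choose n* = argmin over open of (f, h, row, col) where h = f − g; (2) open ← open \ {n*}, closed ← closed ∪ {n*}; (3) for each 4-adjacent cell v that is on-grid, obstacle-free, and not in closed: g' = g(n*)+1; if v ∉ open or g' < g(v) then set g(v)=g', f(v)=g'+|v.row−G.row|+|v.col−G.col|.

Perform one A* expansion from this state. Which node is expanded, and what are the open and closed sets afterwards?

expanded=(3,4); open=[(0,2) g=1 f=8, (1,1) g=1 f=8, (2,1) g=2 f=8, (3,5) g=5 f=8, (4,3) g=4 f=6, (4,4) g=5 f=6]; closed=[(1,2), (2,2), (2,3), (3,3), (3,4)]

step 1: expand (3,4) (f=6, h=2) → closed; open now [(0,2) g=1 f=8, (1,1) g=1 f=8, (2,1) g=2 f=8, (3,5) g=5 f=8, (4,3) g=4 f=6, (4,4) g=5 f=6]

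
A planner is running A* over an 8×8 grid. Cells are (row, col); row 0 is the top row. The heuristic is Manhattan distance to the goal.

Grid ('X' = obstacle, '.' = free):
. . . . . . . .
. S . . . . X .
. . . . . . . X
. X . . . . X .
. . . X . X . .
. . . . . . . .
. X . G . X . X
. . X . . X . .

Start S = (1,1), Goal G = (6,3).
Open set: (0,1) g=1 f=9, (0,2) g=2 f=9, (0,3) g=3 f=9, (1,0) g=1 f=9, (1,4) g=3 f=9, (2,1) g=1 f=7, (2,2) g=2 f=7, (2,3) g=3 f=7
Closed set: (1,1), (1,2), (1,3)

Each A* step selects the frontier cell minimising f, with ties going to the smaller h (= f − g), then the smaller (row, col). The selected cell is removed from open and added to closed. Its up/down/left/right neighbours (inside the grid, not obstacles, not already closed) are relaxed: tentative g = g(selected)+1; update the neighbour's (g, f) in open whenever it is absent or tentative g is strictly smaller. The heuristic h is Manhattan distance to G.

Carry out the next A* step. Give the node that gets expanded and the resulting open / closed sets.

step 1: expand (2,3) (f=7, h=4) → closed; open now [(0,1) g=1 f=9, (0,2) g=2 f=9, (0,3) g=3 f=9, (1,0) g=1 f=9, (1,4) g=3 f=9, (2,1) g=1 f=7, (2,2) g=2 f=7, (2,4) g=4 f=9, (3,3) g=4 f=7]

expanded=(2,3); open=[(0,1) g=1 f=9, (0,2) g=2 f=9, (0,3) g=3 f=9, (1,0) g=1 f=9, (1,4) g=3 f=9, (2,1) g=1 f=7, (2,2) g=2 f=7, (2,4) g=4 f=9, (3,3) g=4 f=7]; closed=[(1,1), (1,2), (1,3), (2,3)]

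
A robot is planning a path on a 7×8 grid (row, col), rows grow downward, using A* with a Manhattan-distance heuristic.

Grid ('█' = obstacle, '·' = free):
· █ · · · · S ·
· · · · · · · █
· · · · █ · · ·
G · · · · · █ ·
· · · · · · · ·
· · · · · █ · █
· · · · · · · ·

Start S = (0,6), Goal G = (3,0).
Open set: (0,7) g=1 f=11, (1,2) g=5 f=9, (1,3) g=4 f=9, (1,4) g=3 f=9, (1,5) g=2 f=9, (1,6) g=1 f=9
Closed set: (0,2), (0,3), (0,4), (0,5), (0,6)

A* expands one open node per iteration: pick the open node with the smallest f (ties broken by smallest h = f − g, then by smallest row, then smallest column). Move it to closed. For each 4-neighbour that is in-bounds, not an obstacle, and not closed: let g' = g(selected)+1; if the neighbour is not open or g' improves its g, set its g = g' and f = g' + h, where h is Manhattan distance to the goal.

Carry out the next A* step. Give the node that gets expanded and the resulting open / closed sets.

step 1: expand (1,2) (f=9, h=4) → closed; open now [(0,7) g=1 f=11, (1,1) g=6 f=9, (1,3) g=4 f=9, (1,4) g=3 f=9, (1,5) g=2 f=9, (1,6) g=1 f=9, (2,2) g=6 f=9]

expanded=(1,2); open=[(0,7) g=1 f=11, (1,1) g=6 f=9, (1,3) g=4 f=9, (1,4) g=3 f=9, (1,5) g=2 f=9, (1,6) g=1 f=9, (2,2) g=6 f=9]; closed=[(0,2), (0,3), (0,4), (0,5), (0,6), (1,2)]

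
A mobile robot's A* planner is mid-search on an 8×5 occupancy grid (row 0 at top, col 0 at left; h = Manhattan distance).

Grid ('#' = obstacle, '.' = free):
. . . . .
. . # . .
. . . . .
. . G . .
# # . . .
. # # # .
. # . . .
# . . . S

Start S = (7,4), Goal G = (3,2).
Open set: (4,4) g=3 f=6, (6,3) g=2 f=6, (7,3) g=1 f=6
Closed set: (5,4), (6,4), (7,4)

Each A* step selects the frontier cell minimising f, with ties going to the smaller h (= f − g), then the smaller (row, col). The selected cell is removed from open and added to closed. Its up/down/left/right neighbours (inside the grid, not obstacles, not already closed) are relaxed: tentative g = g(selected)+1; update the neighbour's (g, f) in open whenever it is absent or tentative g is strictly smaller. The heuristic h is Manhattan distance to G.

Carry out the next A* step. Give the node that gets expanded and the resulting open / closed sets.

step 1: expand (4,4) (f=6, h=3) → closed; open now [(3,4) g=4 f=6, (4,3) g=4 f=6, (6,3) g=2 f=6, (7,3) g=1 f=6]

expanded=(4,4); open=[(3,4) g=4 f=6, (4,3) g=4 f=6, (6,3) g=2 f=6, (7,3) g=1 f=6]; closed=[(4,4), (5,4), (6,4), (7,4)]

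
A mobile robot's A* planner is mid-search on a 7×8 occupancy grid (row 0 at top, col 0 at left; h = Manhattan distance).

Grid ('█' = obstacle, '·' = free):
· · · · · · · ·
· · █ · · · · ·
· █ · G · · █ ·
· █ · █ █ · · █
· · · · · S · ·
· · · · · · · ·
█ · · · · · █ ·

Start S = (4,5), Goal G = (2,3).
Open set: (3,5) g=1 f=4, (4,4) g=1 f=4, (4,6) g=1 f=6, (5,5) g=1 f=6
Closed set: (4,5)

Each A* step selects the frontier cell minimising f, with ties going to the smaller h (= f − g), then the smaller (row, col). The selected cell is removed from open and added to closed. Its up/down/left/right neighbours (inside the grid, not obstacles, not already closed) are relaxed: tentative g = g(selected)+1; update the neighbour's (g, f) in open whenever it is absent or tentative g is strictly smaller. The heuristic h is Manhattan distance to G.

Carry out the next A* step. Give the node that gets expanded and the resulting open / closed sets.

expanded=(3,5); open=[(2,5) g=2 f=4, (3,6) g=2 f=6, (4,4) g=1 f=4, (4,6) g=1 f=6, (5,5) g=1 f=6]; closed=[(3,5), (4,5)]

step 1: expand (3,5) (f=4, h=3) → closed; open now [(2,5) g=2 f=4, (3,6) g=2 f=6, (4,4) g=1 f=4, (4,6) g=1 f=6, (5,5) g=1 f=6]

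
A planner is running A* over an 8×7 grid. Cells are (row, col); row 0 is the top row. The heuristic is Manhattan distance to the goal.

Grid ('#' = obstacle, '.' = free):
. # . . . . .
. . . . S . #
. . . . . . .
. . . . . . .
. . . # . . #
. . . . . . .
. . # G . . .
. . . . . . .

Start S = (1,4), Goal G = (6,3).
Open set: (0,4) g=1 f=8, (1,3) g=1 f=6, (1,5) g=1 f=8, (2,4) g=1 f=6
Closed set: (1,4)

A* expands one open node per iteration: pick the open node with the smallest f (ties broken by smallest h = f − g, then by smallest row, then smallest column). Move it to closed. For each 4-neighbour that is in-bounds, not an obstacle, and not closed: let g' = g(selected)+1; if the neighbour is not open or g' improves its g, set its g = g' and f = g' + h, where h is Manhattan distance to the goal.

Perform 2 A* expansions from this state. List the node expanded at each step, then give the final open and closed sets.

step 1: expand (1,3) (f=6, h=5) → closed; open now [(0,3) g=2 f=8, (0,4) g=1 f=8, (1,2) g=2 f=8, (1,5) g=1 f=8, (2,3) g=2 f=6, (2,4) g=1 f=6]
step 2: expand (2,3) (f=6, h=4) → closed; open now [(0,3) g=2 f=8, (0,4) g=1 f=8, (1,2) g=2 f=8, (1,5) g=1 f=8, (2,2) g=3 f=8, (2,4) g=1 f=6, (3,3) g=3 f=6]

order=[(1,3) → (2,3)]; open=[(0,3) g=2 f=8, (0,4) g=1 f=8, (1,2) g=2 f=8, (1,5) g=1 f=8, (2,2) g=3 f=8, (2,4) g=1 f=6, (3,3) g=3 f=6]; closed=[(1,3), (1,4), (2,3)]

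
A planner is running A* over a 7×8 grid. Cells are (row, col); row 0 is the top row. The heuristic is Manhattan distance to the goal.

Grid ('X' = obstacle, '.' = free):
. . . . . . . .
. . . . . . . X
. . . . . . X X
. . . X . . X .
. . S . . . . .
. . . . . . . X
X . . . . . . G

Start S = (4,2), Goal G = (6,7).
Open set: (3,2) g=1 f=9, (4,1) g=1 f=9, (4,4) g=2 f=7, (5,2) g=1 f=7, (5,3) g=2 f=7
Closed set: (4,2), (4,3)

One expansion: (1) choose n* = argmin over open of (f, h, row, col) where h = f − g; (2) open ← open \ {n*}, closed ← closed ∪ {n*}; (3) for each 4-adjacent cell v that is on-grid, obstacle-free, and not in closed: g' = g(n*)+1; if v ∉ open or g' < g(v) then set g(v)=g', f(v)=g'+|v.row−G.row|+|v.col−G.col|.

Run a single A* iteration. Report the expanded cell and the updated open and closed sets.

expanded=(4,4); open=[(3,2) g=1 f=9, (3,4) g=3 f=9, (4,1) g=1 f=9, (4,5) g=3 f=7, (5,2) g=1 f=7, (5,3) g=2 f=7, (5,4) g=3 f=7]; closed=[(4,2), (4,3), (4,4)]

step 1: expand (4,4) (f=7, h=5) → closed; open now [(3,2) g=1 f=9, (3,4) g=3 f=9, (4,1) g=1 f=9, (4,5) g=3 f=7, (5,2) g=1 f=7, (5,3) g=2 f=7, (5,4) g=3 f=7]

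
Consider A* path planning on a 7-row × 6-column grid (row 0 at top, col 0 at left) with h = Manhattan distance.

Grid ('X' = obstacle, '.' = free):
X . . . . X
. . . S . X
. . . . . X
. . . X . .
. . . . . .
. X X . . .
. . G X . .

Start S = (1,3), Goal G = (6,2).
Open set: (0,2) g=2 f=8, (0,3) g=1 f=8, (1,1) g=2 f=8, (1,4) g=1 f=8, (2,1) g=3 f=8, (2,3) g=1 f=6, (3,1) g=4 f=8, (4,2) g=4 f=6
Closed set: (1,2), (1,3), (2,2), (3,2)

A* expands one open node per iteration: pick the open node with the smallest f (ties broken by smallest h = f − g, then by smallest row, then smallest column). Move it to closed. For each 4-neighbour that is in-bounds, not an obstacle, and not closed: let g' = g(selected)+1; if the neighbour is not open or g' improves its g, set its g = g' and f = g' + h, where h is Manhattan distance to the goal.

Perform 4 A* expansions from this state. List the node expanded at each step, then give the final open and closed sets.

order=[(4,2) → (2,3) → (4,1) → (4,3)]; open=[(0,2) g=2 f=8, (0,3) g=1 f=8, (1,1) g=2 f=8, (1,4) g=1 f=8, (2,1) g=3 f=8, (2,4) g=2 f=8, (3,1) g=4 f=8, (4,0) g=6 f=10, (4,4) g=6 f=10, (5,3) g=6 f=8]; closed=[(1,2), (1,3), (2,2), (2,3), (3,2), (4,1), (4,2), (4,3)]

step 1: expand (4,2) (f=6, h=2) → closed; open now [(0,2) g=2 f=8, (0,3) g=1 f=8, (1,1) g=2 f=8, (1,4) g=1 f=8, (2,1) g=3 f=8, (2,3) g=1 f=6, (3,1) g=4 f=8, (4,1) g=5 f=8, (4,3) g=5 f=8]
step 2: expand (2,3) (f=6, h=5) → closed; open now [(0,2) g=2 f=8, (0,3) g=1 f=8, (1,1) g=2 f=8, (1,4) g=1 f=8, (2,1) g=3 f=8, (2,4) g=2 f=8, (3,1) g=4 f=8, (4,1) g=5 f=8, (4,3) g=5 f=8]
step 3: expand (4,1) (f=8, h=3) → closed; open now [(0,2) g=2 f=8, (0,3) g=1 f=8, (1,1) g=2 f=8, (1,4) g=1 f=8, (2,1) g=3 f=8, (2,4) g=2 f=8, (3,1) g=4 f=8, (4,0) g=6 f=10, (4,3) g=5 f=8]
step 4: expand (4,3) (f=8, h=3) → closed; open now [(0,2) g=2 f=8, (0,3) g=1 f=8, (1,1) g=2 f=8, (1,4) g=1 f=8, (2,1) g=3 f=8, (2,4) g=2 f=8, (3,1) g=4 f=8, (4,0) g=6 f=10, (4,4) g=6 f=10, (5,3) g=6 f=8]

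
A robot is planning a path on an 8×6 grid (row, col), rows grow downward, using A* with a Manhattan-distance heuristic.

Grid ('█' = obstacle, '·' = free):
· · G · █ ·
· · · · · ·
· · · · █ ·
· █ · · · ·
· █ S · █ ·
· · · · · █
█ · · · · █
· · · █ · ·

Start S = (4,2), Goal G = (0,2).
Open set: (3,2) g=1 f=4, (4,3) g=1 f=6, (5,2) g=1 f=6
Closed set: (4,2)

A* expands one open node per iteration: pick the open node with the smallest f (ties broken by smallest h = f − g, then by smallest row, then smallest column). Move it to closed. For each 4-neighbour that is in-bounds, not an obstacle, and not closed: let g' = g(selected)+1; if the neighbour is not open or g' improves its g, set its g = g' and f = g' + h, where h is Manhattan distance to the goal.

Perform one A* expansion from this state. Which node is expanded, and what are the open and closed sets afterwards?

expanded=(3,2); open=[(2,2) g=2 f=4, (3,3) g=2 f=6, (4,3) g=1 f=6, (5,2) g=1 f=6]; closed=[(3,2), (4,2)]

step 1: expand (3,2) (f=4, h=3) → closed; open now [(2,2) g=2 f=4, (3,3) g=2 f=6, (4,3) g=1 f=6, (5,2) g=1 f=6]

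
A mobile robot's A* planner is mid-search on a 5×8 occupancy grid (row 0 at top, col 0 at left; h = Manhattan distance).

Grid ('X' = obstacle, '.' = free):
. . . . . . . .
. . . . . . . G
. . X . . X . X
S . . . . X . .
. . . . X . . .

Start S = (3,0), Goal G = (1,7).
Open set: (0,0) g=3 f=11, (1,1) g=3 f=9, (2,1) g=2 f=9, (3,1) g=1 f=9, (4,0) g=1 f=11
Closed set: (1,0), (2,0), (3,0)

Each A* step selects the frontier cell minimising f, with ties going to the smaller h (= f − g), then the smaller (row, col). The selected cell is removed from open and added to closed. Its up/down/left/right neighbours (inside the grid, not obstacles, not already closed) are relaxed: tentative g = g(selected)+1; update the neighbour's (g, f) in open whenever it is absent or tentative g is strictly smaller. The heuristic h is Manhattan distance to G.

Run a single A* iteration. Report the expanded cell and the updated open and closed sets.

step 1: expand (1,1) (f=9, h=6) → closed; open now [(0,0) g=3 f=11, (0,1) g=4 f=11, (1,2) g=4 f=9, (2,1) g=2 f=9, (3,1) g=1 f=9, (4,0) g=1 f=11]

expanded=(1,1); open=[(0,0) g=3 f=11, (0,1) g=4 f=11, (1,2) g=4 f=9, (2,1) g=2 f=9, (3,1) g=1 f=9, (4,0) g=1 f=11]; closed=[(1,0), (1,1), (2,0), (3,0)]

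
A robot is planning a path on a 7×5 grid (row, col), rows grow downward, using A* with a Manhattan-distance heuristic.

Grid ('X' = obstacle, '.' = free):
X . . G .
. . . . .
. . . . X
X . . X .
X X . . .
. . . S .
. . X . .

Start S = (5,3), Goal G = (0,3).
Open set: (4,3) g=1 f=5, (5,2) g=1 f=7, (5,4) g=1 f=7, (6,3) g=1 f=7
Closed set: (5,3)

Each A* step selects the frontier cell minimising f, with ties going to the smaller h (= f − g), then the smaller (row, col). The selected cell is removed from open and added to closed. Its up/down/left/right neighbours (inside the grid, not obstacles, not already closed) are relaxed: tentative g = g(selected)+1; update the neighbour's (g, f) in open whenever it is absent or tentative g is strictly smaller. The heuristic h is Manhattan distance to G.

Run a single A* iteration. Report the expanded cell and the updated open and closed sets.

step 1: expand (4,3) (f=5, h=4) → closed; open now [(4,2) g=2 f=7, (4,4) g=2 f=7, (5,2) g=1 f=7, (5,4) g=1 f=7, (6,3) g=1 f=7]

expanded=(4,3); open=[(4,2) g=2 f=7, (4,4) g=2 f=7, (5,2) g=1 f=7, (5,4) g=1 f=7, (6,3) g=1 f=7]; closed=[(4,3), (5,3)]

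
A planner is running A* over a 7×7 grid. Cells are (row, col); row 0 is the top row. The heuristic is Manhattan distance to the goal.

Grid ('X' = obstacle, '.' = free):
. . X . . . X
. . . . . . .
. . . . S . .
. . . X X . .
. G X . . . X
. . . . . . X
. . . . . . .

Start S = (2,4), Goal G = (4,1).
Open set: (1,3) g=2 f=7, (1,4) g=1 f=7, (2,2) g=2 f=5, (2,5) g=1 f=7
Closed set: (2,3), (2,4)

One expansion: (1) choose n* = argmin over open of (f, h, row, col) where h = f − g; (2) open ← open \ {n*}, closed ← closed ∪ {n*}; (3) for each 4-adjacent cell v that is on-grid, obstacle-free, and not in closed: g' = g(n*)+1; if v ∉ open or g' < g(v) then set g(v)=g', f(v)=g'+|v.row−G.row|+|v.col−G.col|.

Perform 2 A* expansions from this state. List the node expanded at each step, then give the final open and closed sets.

order=[(2,2) → (2,1)]; open=[(1,1) g=4 f=7, (1,2) g=3 f=7, (1,3) g=2 f=7, (1,4) g=1 f=7, (2,0) g=4 f=7, (2,5) g=1 f=7, (3,1) g=4 f=5, (3,2) g=3 f=5]; closed=[(2,1), (2,2), (2,3), (2,4)]

step 1: expand (2,2) (f=5, h=3) → closed; open now [(1,2) g=3 f=7, (1,3) g=2 f=7, (1,4) g=1 f=7, (2,1) g=3 f=5, (2,5) g=1 f=7, (3,2) g=3 f=5]
step 2: expand (2,1) (f=5, h=2) → closed; open now [(1,1) g=4 f=7, (1,2) g=3 f=7, (1,3) g=2 f=7, (1,4) g=1 f=7, (2,0) g=4 f=7, (2,5) g=1 f=7, (3,1) g=4 f=5, (3,2) g=3 f=5]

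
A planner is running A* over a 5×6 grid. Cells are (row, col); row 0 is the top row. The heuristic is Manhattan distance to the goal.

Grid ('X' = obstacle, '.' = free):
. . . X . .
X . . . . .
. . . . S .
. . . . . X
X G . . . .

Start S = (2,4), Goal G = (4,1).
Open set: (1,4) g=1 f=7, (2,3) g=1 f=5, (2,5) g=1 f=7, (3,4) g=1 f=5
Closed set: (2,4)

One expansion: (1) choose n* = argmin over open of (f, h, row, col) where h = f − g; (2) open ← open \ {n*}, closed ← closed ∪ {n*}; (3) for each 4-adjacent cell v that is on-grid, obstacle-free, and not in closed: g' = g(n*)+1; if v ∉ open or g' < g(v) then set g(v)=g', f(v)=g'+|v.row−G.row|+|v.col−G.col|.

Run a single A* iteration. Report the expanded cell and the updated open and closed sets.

expanded=(2,3); open=[(1,3) g=2 f=7, (1,4) g=1 f=7, (2,2) g=2 f=5, (2,5) g=1 f=7, (3,3) g=2 f=5, (3,4) g=1 f=5]; closed=[(2,3), (2,4)]

step 1: expand (2,3) (f=5, h=4) → closed; open now [(1,3) g=2 f=7, (1,4) g=1 f=7, (2,2) g=2 f=5, (2,5) g=1 f=7, (3,3) g=2 f=5, (3,4) g=1 f=5]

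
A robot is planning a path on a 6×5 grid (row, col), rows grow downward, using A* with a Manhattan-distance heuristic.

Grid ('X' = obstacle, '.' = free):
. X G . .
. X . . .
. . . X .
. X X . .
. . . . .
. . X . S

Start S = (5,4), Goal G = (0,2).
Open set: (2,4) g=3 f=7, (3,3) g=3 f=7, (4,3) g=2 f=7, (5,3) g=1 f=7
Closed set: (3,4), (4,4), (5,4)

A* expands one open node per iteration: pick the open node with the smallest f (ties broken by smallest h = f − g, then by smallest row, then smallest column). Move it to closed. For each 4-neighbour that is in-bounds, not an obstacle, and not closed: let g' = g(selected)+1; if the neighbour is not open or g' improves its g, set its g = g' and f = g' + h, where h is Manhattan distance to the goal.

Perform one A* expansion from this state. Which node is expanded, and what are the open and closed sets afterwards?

step 1: expand (2,4) (f=7, h=4) → closed; open now [(1,4) g=4 f=7, (3,3) g=3 f=7, (4,3) g=2 f=7, (5,3) g=1 f=7]

expanded=(2,4); open=[(1,4) g=4 f=7, (3,3) g=3 f=7, (4,3) g=2 f=7, (5,3) g=1 f=7]; closed=[(2,4), (3,4), (4,4), (5,4)]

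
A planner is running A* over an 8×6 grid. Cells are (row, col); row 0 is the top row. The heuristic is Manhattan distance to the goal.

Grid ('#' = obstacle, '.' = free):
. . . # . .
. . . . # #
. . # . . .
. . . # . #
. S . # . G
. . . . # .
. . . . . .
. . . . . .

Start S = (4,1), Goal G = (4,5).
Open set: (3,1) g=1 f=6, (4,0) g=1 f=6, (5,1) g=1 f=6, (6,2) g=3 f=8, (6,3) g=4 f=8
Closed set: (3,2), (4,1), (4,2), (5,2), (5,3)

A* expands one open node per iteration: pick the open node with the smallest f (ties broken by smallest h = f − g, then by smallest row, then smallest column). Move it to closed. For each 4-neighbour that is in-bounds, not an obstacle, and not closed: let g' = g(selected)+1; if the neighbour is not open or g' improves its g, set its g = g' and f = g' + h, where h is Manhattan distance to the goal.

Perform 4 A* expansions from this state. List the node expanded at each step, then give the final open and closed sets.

order=[(3,1) → (4,0) → (5,1) → (6,3)]; open=[(2,1) g=2 f=8, (3,0) g=2 f=8, (5,0) g=2 f=8, (6,1) g=2 f=8, (6,2) g=3 f=8, (6,4) g=5 f=8, (7,3) g=5 f=10]; closed=[(3,1), (3,2), (4,0), (4,1), (4,2), (5,1), (5,2), (5,3), (6,3)]

step 1: expand (3,1) (f=6, h=5) → closed; open now [(2,1) g=2 f=8, (3,0) g=2 f=8, (4,0) g=1 f=6, (5,1) g=1 f=6, (6,2) g=3 f=8, (6,3) g=4 f=8]
step 2: expand (4,0) (f=6, h=5) → closed; open now [(2,1) g=2 f=8, (3,0) g=2 f=8, (5,0) g=2 f=8, (5,1) g=1 f=6, (6,2) g=3 f=8, (6,3) g=4 f=8]
step 3: expand (5,1) (f=6, h=5) → closed; open now [(2,1) g=2 f=8, (3,0) g=2 f=8, (5,0) g=2 f=8, (6,1) g=2 f=8, (6,2) g=3 f=8, (6,3) g=4 f=8]
step 4: expand (6,3) (f=8, h=4) → closed; open now [(2,1) g=2 f=8, (3,0) g=2 f=8, (5,0) g=2 f=8, (6,1) g=2 f=8, (6,2) g=3 f=8, (6,4) g=5 f=8, (7,3) g=5 f=10]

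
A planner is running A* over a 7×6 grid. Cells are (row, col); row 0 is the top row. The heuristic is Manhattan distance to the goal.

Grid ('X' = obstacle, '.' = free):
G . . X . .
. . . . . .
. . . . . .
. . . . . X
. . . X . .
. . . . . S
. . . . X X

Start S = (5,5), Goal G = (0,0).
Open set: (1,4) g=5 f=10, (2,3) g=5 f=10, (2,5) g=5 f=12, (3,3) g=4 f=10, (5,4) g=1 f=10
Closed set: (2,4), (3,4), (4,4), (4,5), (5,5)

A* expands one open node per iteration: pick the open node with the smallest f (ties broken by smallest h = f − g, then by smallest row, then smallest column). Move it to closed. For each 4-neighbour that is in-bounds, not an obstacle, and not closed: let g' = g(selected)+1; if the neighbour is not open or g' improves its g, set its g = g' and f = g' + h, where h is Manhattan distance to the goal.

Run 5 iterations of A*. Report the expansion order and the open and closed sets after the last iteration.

order=[(1,4) → (0,4) → (1,3) → (1,2) → (0,2)]; open=[(0,1) g=9 f=10, (0,5) g=7 f=12, (1,1) g=8 f=10, (1,5) g=6 f=12, (2,2) g=8 f=12, (2,3) g=5 f=10, (2,5) g=5 f=12, (3,3) g=4 f=10, (5,4) g=1 f=10]; closed=[(0,2), (0,4), (1,2), (1,3), (1,4), (2,4), (3,4), (4,4), (4,5), (5,5)]

step 1: expand (1,4) (f=10, h=5) → closed; open now [(0,4) g=6 f=10, (1,3) g=6 f=10, (1,5) g=6 f=12, (2,3) g=5 f=10, (2,5) g=5 f=12, (3,3) g=4 f=10, (5,4) g=1 f=10]
step 2: expand (0,4) (f=10, h=4) → closed; open now [(0,5) g=7 f=12, (1,3) g=6 f=10, (1,5) g=6 f=12, (2,3) g=5 f=10, (2,5) g=5 f=12, (3,3) g=4 f=10, (5,4) g=1 f=10]
step 3: expand (1,3) (f=10, h=4) → closed; open now [(0,5) g=7 f=12, (1,2) g=7 f=10, (1,5) g=6 f=12, (2,3) g=5 f=10, (2,5) g=5 f=12, (3,3) g=4 f=10, (5,4) g=1 f=10]
step 4: expand (1,2) (f=10, h=3) → closed; open now [(0,2) g=8 f=10, (0,5) g=7 f=12, (1,1) g=8 f=10, (1,5) g=6 f=12, (2,2) g=8 f=12, (2,3) g=5 f=10, (2,5) g=5 f=12, (3,3) g=4 f=10, (5,4) g=1 f=10]
step 5: expand (0,2) (f=10, h=2) → closed; open now [(0,1) g=9 f=10, (0,5) g=7 f=12, (1,1) g=8 f=10, (1,5) g=6 f=12, (2,2) g=8 f=12, (2,3) g=5 f=10, (2,5) g=5 f=12, (3,3) g=4 f=10, (5,4) g=1 f=10]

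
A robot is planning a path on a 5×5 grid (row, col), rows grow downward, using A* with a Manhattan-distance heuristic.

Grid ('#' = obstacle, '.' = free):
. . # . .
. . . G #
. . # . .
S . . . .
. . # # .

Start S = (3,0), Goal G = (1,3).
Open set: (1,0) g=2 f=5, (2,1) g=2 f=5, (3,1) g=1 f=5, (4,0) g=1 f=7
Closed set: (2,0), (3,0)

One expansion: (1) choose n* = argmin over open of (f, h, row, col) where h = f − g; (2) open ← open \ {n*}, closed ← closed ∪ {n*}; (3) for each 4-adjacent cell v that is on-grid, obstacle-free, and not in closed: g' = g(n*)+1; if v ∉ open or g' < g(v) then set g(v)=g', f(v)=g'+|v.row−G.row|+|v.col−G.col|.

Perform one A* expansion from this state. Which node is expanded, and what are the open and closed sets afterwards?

expanded=(1,0); open=[(0,0) g=3 f=7, (1,1) g=3 f=5, (2,1) g=2 f=5, (3,1) g=1 f=5, (4,0) g=1 f=7]; closed=[(1,0), (2,0), (3,0)]

step 1: expand (1,0) (f=5, h=3) → closed; open now [(0,0) g=3 f=7, (1,1) g=3 f=5, (2,1) g=2 f=5, (3,1) g=1 f=5, (4,0) g=1 f=7]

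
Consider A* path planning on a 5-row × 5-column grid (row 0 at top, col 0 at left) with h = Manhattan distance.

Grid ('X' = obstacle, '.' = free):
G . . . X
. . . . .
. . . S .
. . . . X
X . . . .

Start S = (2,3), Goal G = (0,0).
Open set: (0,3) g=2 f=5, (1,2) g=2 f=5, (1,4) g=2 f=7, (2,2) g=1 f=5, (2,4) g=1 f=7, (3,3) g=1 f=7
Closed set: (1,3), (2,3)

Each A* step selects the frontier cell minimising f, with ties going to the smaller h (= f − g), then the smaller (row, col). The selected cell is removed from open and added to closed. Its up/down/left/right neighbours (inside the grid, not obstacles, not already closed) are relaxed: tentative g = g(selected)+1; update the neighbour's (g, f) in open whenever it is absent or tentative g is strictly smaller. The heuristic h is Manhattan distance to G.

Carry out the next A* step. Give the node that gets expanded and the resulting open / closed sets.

step 1: expand (0,3) (f=5, h=3) → closed; open now [(0,2) g=3 f=5, (1,2) g=2 f=5, (1,4) g=2 f=7, (2,2) g=1 f=5, (2,4) g=1 f=7, (3,3) g=1 f=7]

expanded=(0,3); open=[(0,2) g=3 f=5, (1,2) g=2 f=5, (1,4) g=2 f=7, (2,2) g=1 f=5, (2,4) g=1 f=7, (3,3) g=1 f=7]; closed=[(0,3), (1,3), (2,3)]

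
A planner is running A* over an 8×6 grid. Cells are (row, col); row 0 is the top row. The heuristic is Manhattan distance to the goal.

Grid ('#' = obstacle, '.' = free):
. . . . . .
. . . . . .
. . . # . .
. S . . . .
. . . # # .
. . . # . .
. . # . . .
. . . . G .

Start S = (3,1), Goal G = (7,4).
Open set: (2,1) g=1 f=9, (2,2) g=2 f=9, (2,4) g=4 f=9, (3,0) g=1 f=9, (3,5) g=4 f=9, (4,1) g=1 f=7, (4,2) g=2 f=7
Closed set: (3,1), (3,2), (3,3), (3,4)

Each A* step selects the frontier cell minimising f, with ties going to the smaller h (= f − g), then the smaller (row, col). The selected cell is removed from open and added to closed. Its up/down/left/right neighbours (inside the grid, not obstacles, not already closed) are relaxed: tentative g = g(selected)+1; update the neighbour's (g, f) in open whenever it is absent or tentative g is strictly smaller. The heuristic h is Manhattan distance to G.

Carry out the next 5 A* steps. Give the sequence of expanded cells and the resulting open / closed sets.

step 1: expand (4,2) (f=7, h=5) → closed; open now [(2,1) g=1 f=9, (2,2) g=2 f=9, (2,4) g=4 f=9, (3,0) g=1 f=9, (3,5) g=4 f=9, (4,1) g=1 f=7, (5,2) g=3 f=7]
step 2: expand (5,2) (f=7, h=4) → closed; open now [(2,1) g=1 f=9, (2,2) g=2 f=9, (2,4) g=4 f=9, (3,0) g=1 f=9, (3,5) g=4 f=9, (4,1) g=1 f=7, (5,1) g=4 f=9]
step 3: expand (4,1) (f=7, h=6) → closed; open now [(2,1) g=1 f=9, (2,2) g=2 f=9, (2,4) g=4 f=9, (3,0) g=1 f=9, (3,5) g=4 f=9, (4,0) g=2 f=9, (5,1) g=2 f=7]
step 4: expand (5,1) (f=7, h=5) → closed; open now [(2,1) g=1 f=9, (2,2) g=2 f=9, (2,4) g=4 f=9, (3,0) g=1 f=9, (3,5) g=4 f=9, (4,0) g=2 f=9, (5,0) g=3 f=9, (6,1) g=3 f=7]
step 5: expand (6,1) (f=7, h=4) → closed; open now [(2,1) g=1 f=9, (2,2) g=2 f=9, (2,4) g=4 f=9, (3,0) g=1 f=9, (3,5) g=4 f=9, (4,0) g=2 f=9, (5,0) g=3 f=9, (6,0) g=4 f=9, (7,1) g=4 f=7]

order=[(4,2) → (5,2) → (4,1) → (5,1) → (6,1)]; open=[(2,1) g=1 f=9, (2,2) g=2 f=9, (2,4) g=4 f=9, (3,0) g=1 f=9, (3,5) g=4 f=9, (4,0) g=2 f=9, (5,0) g=3 f=9, (6,0) g=4 f=9, (7,1) g=4 f=7]; closed=[(3,1), (3,2), (3,3), (3,4), (4,1), (4,2), (5,1), (5,2), (6,1)]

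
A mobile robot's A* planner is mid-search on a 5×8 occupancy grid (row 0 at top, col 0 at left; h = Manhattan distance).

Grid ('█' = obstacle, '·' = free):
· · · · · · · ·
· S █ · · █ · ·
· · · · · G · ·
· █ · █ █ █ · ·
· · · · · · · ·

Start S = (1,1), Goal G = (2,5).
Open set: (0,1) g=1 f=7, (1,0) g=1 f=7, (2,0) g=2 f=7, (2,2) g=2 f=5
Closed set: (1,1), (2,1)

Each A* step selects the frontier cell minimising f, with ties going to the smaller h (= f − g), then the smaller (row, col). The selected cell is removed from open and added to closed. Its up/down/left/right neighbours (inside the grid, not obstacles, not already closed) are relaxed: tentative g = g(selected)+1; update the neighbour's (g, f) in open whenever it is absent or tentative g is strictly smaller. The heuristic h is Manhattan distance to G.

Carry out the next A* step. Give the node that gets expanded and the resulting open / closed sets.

step 1: expand (2,2) (f=5, h=3) → closed; open now [(0,1) g=1 f=7, (1,0) g=1 f=7, (2,0) g=2 f=7, (2,3) g=3 f=5, (3,2) g=3 f=7]

expanded=(2,2); open=[(0,1) g=1 f=7, (1,0) g=1 f=7, (2,0) g=2 f=7, (2,3) g=3 f=5, (3,2) g=3 f=7]; closed=[(1,1), (2,1), (2,2)]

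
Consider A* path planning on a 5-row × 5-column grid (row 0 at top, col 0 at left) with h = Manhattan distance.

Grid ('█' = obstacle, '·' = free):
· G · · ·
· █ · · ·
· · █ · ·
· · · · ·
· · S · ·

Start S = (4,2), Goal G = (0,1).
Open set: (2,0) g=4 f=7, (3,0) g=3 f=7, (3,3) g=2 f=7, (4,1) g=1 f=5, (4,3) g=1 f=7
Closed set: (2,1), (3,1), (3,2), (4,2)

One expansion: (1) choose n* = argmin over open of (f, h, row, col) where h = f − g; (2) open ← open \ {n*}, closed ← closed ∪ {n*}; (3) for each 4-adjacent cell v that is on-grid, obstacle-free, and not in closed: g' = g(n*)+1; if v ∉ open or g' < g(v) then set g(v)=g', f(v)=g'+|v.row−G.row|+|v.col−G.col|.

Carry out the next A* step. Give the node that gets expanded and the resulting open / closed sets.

step 1: expand (4,1) (f=5, h=4) → closed; open now [(2,0) g=4 f=7, (3,0) g=3 f=7, (3,3) g=2 f=7, (4,0) g=2 f=7, (4,3) g=1 f=7]

expanded=(4,1); open=[(2,0) g=4 f=7, (3,0) g=3 f=7, (3,3) g=2 f=7, (4,0) g=2 f=7, (4,3) g=1 f=7]; closed=[(2,1), (3,1), (3,2), (4,1), (4,2)]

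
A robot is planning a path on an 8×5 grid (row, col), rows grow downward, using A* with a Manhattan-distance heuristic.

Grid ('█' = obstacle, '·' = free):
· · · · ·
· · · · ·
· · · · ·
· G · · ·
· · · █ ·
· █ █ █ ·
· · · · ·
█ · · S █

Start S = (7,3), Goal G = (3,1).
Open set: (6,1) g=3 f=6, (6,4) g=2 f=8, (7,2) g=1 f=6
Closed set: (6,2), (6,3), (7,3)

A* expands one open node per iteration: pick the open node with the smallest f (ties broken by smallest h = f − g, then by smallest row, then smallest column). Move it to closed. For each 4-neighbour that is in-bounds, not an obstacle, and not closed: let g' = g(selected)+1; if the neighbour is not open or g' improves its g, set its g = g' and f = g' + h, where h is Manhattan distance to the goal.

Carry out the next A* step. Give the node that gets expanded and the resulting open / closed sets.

expanded=(6,1); open=[(6,0) g=4 f=8, (6,4) g=2 f=8, (7,1) g=4 f=8, (7,2) g=1 f=6]; closed=[(6,1), (6,2), (6,3), (7,3)]

step 1: expand (6,1) (f=6, h=3) → closed; open now [(6,0) g=4 f=8, (6,4) g=2 f=8, (7,1) g=4 f=8, (7,2) g=1 f=6]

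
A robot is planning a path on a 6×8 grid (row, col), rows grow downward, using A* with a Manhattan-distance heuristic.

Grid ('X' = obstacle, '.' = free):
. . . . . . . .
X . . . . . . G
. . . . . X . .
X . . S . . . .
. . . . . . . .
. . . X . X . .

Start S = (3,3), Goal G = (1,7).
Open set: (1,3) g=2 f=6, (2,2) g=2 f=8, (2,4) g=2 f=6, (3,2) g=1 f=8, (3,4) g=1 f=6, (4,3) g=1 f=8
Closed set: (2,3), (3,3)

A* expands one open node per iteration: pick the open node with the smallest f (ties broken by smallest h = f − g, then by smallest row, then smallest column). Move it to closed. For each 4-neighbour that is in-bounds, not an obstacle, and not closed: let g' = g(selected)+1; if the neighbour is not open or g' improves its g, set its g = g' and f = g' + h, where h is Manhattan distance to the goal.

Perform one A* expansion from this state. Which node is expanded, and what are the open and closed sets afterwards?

expanded=(1,3); open=[(0,3) g=3 f=8, (1,2) g=3 f=8, (1,4) g=3 f=6, (2,2) g=2 f=8, (2,4) g=2 f=6, (3,2) g=1 f=8, (3,4) g=1 f=6, (4,3) g=1 f=8]; closed=[(1,3), (2,3), (3,3)]

step 1: expand (1,3) (f=6, h=4) → closed; open now [(0,3) g=3 f=8, (1,2) g=3 f=8, (1,4) g=3 f=6, (2,2) g=2 f=8, (2,4) g=2 f=6, (3,2) g=1 f=8, (3,4) g=1 f=6, (4,3) g=1 f=8]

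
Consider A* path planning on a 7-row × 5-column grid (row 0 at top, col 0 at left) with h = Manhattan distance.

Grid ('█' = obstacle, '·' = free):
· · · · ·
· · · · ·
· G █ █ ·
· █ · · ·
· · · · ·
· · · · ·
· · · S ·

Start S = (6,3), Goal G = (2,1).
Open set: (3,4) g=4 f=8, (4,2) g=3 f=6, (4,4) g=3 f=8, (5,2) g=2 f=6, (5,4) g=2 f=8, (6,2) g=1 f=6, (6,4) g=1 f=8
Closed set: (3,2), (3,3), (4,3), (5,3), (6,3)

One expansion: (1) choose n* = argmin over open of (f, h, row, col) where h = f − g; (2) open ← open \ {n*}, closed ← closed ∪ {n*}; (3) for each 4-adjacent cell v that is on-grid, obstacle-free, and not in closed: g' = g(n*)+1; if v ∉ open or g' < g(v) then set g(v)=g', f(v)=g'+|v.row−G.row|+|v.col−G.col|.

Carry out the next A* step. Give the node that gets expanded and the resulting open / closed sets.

step 1: expand (4,2) (f=6, h=3) → closed; open now [(3,4) g=4 f=8, (4,1) g=4 f=6, (4,4) g=3 f=8, (5,2) g=2 f=6, (5,4) g=2 f=8, (6,2) g=1 f=6, (6,4) g=1 f=8]

expanded=(4,2); open=[(3,4) g=4 f=8, (4,1) g=4 f=6, (4,4) g=3 f=8, (5,2) g=2 f=6, (5,4) g=2 f=8, (6,2) g=1 f=6, (6,4) g=1 f=8]; closed=[(3,2), (3,3), (4,2), (4,3), (5,3), (6,3)]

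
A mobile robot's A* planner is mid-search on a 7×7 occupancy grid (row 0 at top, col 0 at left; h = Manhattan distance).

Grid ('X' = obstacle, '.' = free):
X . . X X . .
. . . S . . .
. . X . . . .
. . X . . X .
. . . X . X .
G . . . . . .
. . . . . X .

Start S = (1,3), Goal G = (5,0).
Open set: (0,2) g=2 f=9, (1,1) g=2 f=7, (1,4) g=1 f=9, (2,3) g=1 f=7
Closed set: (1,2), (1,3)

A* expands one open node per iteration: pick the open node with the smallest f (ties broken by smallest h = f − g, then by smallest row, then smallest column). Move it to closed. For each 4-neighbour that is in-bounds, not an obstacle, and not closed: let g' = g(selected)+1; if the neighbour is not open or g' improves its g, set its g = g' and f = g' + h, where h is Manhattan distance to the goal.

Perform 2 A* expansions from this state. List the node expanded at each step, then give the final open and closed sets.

step 1: expand (1,1) (f=7, h=5) → closed; open now [(0,1) g=3 f=9, (0,2) g=2 f=9, (1,0) g=3 f=7, (1,4) g=1 f=9, (2,1) g=3 f=7, (2,3) g=1 f=7]
step 2: expand (1,0) (f=7, h=4) → closed; open now [(0,1) g=3 f=9, (0,2) g=2 f=9, (1,4) g=1 f=9, (2,0) g=4 f=7, (2,1) g=3 f=7, (2,3) g=1 f=7]

order=[(1,1) → (1,0)]; open=[(0,1) g=3 f=9, (0,2) g=2 f=9, (1,4) g=1 f=9, (2,0) g=4 f=7, (2,1) g=3 f=7, (2,3) g=1 f=7]; closed=[(1,0), (1,1), (1,2), (1,3)]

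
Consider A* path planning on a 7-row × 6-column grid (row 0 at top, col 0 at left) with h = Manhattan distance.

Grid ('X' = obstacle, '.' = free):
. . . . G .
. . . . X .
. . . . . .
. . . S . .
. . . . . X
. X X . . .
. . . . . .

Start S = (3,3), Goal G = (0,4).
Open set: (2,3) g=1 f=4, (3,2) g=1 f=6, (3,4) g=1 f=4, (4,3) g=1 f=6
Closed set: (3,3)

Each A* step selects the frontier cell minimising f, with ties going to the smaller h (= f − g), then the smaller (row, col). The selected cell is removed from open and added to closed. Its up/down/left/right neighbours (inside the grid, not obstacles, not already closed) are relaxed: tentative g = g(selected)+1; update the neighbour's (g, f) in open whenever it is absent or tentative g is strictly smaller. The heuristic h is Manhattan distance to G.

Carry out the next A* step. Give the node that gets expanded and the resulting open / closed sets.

step 1: expand (2,3) (f=4, h=3) → closed; open now [(1,3) g=2 f=4, (2,2) g=2 f=6, (2,4) g=2 f=4, (3,2) g=1 f=6, (3,4) g=1 f=4, (4,3) g=1 f=6]

expanded=(2,3); open=[(1,3) g=2 f=4, (2,2) g=2 f=6, (2,4) g=2 f=4, (3,2) g=1 f=6, (3,4) g=1 f=4, (4,3) g=1 f=6]; closed=[(2,3), (3,3)]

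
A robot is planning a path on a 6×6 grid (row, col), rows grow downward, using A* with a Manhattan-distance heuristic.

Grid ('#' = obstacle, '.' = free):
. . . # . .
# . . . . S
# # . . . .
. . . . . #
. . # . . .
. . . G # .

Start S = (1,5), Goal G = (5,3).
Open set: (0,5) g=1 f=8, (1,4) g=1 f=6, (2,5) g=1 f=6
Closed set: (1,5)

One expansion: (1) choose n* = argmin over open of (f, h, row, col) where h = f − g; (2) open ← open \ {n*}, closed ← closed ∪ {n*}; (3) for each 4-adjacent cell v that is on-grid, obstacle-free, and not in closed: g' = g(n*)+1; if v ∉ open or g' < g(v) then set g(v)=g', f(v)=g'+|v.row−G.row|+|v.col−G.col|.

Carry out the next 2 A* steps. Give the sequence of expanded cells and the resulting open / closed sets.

order=[(1,4) → (1,3)]; open=[(0,4) g=2 f=8, (0,5) g=1 f=8, (1,2) g=3 f=8, (2,3) g=3 f=6, (2,4) g=2 f=6, (2,5) g=1 f=6]; closed=[(1,3), (1,4), (1,5)]

step 1: expand (1,4) (f=6, h=5) → closed; open now [(0,4) g=2 f=8, (0,5) g=1 f=8, (1,3) g=2 f=6, (2,4) g=2 f=6, (2,5) g=1 f=6]
step 2: expand (1,3) (f=6, h=4) → closed; open now [(0,4) g=2 f=8, (0,5) g=1 f=8, (1,2) g=3 f=8, (2,3) g=3 f=6, (2,4) g=2 f=6, (2,5) g=1 f=6]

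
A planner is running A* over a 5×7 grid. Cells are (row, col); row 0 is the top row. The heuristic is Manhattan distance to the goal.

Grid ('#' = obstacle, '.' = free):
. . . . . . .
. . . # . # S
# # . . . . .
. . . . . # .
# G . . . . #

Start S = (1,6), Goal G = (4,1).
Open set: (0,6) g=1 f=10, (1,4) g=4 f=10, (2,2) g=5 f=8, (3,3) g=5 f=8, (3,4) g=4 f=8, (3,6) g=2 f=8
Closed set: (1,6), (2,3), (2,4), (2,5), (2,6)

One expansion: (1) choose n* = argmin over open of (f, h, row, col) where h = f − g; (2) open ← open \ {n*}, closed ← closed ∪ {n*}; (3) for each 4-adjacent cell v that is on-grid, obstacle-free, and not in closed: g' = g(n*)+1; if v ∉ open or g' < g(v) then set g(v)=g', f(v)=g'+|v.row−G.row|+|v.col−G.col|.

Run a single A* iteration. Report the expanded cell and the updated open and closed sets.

expanded=(2,2); open=[(0,6) g=1 f=10, (1,2) g=6 f=10, (1,4) g=4 f=10, (3,2) g=6 f=8, (3,3) g=5 f=8, (3,4) g=4 f=8, (3,6) g=2 f=8]; closed=[(1,6), (2,2), (2,3), (2,4), (2,5), (2,6)]

step 1: expand (2,2) (f=8, h=3) → closed; open now [(0,6) g=1 f=10, (1,2) g=6 f=10, (1,4) g=4 f=10, (3,2) g=6 f=8, (3,3) g=5 f=8, (3,4) g=4 f=8, (3,6) g=2 f=8]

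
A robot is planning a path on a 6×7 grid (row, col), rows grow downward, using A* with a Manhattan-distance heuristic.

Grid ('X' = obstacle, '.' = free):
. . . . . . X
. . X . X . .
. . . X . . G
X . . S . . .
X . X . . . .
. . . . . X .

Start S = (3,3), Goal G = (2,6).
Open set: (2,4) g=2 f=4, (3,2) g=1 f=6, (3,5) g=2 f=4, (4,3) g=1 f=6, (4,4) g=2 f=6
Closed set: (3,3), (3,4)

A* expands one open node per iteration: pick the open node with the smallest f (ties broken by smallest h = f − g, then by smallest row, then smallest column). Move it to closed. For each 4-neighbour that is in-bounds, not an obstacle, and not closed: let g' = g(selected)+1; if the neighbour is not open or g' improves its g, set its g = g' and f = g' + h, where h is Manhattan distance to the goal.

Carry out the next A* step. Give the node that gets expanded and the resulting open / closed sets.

expanded=(2,4); open=[(2,5) g=3 f=4, (3,2) g=1 f=6, (3,5) g=2 f=4, (4,3) g=1 f=6, (4,4) g=2 f=6]; closed=[(2,4), (3,3), (3,4)]

step 1: expand (2,4) (f=4, h=2) → closed; open now [(2,5) g=3 f=4, (3,2) g=1 f=6, (3,5) g=2 f=4, (4,3) g=1 f=6, (4,4) g=2 f=6]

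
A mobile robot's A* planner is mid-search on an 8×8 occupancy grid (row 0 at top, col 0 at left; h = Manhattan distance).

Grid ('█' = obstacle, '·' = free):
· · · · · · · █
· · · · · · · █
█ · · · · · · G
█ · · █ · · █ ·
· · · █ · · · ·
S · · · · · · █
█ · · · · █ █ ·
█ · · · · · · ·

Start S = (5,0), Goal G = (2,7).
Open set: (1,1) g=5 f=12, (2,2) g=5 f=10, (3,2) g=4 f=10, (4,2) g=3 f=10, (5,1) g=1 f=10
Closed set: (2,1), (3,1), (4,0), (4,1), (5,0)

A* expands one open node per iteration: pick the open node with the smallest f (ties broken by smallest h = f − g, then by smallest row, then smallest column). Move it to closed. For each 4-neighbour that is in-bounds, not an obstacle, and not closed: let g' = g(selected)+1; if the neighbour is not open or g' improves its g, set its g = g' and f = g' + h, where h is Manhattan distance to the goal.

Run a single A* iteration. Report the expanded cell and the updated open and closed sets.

step 1: expand (2,2) (f=10, h=5) → closed; open now [(1,1) g=5 f=12, (1,2) g=6 f=12, (2,3) g=6 f=10, (3,2) g=4 f=10, (4,2) g=3 f=10, (5,1) g=1 f=10]

expanded=(2,2); open=[(1,1) g=5 f=12, (1,2) g=6 f=12, (2,3) g=6 f=10, (3,2) g=4 f=10, (4,2) g=3 f=10, (5,1) g=1 f=10]; closed=[(2,1), (2,2), (3,1), (4,0), (4,1), (5,0)]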